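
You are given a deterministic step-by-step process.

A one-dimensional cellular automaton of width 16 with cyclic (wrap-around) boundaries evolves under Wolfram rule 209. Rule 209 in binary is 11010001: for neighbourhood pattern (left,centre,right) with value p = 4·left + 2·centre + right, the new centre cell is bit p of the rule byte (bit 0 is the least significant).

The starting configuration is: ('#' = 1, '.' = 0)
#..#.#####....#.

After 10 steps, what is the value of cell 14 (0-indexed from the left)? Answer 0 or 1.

0

0) #..#.#####....#.
1) .#....#######...
2) ..###..#########
3) #..###..########
4) ##..###..#######
5) ###..###..######
6) ####..###..#####
7) #####..###..####
8) ######..###..###
9) #######..###..##
10) ########..###..#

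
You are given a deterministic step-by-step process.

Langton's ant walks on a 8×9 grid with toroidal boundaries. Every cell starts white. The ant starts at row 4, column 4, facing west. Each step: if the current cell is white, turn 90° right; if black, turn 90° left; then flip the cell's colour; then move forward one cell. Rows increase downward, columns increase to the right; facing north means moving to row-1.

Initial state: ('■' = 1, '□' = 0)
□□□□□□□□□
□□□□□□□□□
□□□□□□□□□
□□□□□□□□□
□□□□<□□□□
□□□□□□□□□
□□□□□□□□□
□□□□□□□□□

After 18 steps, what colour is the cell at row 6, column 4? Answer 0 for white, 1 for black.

[0] □□□□□□□□□
□□□□□□□□□
□□□□□□□□□
□□□□□□□□□
□□□□<□□□□
□□□□□□□□□
□□□□□□□□□
□□□□□□□□□
[1] □□□□□□□□□
□□□□□□□□□
□□□□□□□□□
□□□□^□□□□
□□□□■□□□□
□□□□□□□□□
□□□□□□□□□
□□□□□□□□□
[2] □□□□□□□□□
□□□□□□□□□
□□□□□□□□□
□□□□■>□□□
□□□□■□□□□
□□□□□□□□□
□□□□□□□□□
□□□□□□□□□
[3] □□□□□□□□□
□□□□□□□□□
□□□□□□□□□
□□□□■■□□□
□□□□■v□□□
□□□□□□□□□
□□□□□□□□□
□□□□□□□□□
[4] □□□□□□□□□
□□□□□□□□□
□□□□□□□□□
□□□□■■□□□
□□□□<■□□□
□□□□□□□□□
□□□□□□□□□
□□□□□□□□□
[5] □□□□□□□□□
□□□□□□□□□
□□□□□□□□□
□□□□■■□□□
□□□□□■□□□
□□□□v□□□□
□□□□□□□□□
□□□□□□□□□
[6] □□□□□□□□□
□□□□□□□□□
□□□□□□□□□
□□□□■■□□□
□□□□□■□□□
□□□<■□□□□
□□□□□□□□□
□□□□□□□□□
[7] □□□□□□□□□
□□□□□□□□□
□□□□□□□□□
□□□□■■□□□
□□□^□■□□□
□□□■■□□□□
□□□□□□□□□
□□□□□□□□□
[8] □□□□□□□□□
□□□□□□□□□
□□□□□□□□□
□□□□■■□□□
□□□■>■□□□
□□□■■□□□□
□□□□□□□□□
□□□□□□□□□
[9] □□□□□□□□□
□□□□□□□□□
□□□□□□□□□
□□□□■■□□□
□□□■■■□□□
□□□■v□□□□
□□□□□□□□□
□□□□□□□□□
[10] □□□□□□□□□
□□□□□□□□□
□□□□□□□□□
□□□□■■□□□
□□□■■■□□□
□□□■□>□□□
□□□□□□□□□
□□□□□□□□□
[11] □□□□□□□□□
□□□□□□□□□
□□□□□□□□□
□□□□■■□□□
□□□■■■□□□
□□□■□■□□□
□□□□□v□□□
□□□□□□□□□
[12] □□□□□□□□□
□□□□□□□□□
□□□□□□□□□
□□□□■■□□□
□□□■■■□□□
□□□■□■□□□
□□□□<■□□□
□□□□□□□□□
[13] □□□□□□□□□
□□□□□□□□□
□□□□□□□□□
□□□□■■□□□
□□□■■■□□□
□□□■^■□□□
□□□□■■□□□
□□□□□□□□□
[14] □□□□□□□□□
□□□□□□□□□
□□□□□□□□□
□□□□■■□□□
□□□■■■□□□
□□□■■>□□□
□□□□■■□□□
□□□□□□□□□
[15] □□□□□□□□□
□□□□□□□□□
□□□□□□□□□
□□□□■■□□□
□□□■■^□□□
□□□■■□□□□
□□□□■■□□□
□□□□□□□□□
[16] □□□□□□□□□
□□□□□□□□□
□□□□□□□□□
□□□□■■□□□
□□□■<□□□□
□□□■■□□□□
□□□□■■□□□
□□□□□□□□□
[17] □□□□□□□□□
□□□□□□□□□
□□□□□□□□□
□□□□■■□□□
□□□■□□□□□
□□□■v□□□□
□□□□■■□□□
□□□□□□□□□
[18] □□□□□□□□□
□□□□□□□□□
□□□□□□□□□
□□□□■■□□□
□□□■□□□□□
□□□■□>□□□
□□□□■■□□□
□□□□□□□□□

1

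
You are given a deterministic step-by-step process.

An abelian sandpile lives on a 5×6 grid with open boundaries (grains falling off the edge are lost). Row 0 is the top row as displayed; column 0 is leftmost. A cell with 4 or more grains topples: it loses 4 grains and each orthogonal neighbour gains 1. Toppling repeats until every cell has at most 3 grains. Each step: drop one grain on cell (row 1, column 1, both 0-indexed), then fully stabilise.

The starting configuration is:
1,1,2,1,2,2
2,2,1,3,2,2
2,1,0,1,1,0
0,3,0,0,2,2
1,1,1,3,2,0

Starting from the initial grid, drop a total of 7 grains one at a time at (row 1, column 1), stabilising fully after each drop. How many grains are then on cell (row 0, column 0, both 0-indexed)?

2

step 0: 1,1,2,1,2,2
2,2,1,3,2,2
2,1,0,1,1,0
0,3,0,0,2,2
1,1,1,3,2,0
step 1: 1,1,2,1,2,2
2,3,1,3,2,2
2,1,0,1,1,0
0,3,0,0,2,2
1,1,1,3,2,0
step 2: 1,2,2,1,2,2
3,0,2,3,2,2
2,2,0,1,1,0
0,3,0,0,2,2
1,1,1,3,2,0
step 3: 1,2,2,1,2,2
3,1,2,3,2,2
2,2,0,1,1,0
0,3,0,0,2,2
1,1,1,3,2,0
step 4: 1,2,2,1,2,2
3,2,2,3,2,2
2,2,0,1,1,0
0,3,0,0,2,2
1,1,1,3,2,0
step 5: 1,2,2,1,2,2
3,3,2,3,2,2
2,2,0,1,1,0
0,3,0,0,2,2
1,1,1,3,2,0
step 6: 2,3,2,1,2,2
0,1,3,3,2,2
3,3,0,1,1,0
0,3,0,0,2,2
1,1,1,3,2,0
step 7: 2,3,2,1,2,2
0,2,3,3,2,2
3,3,0,1,1,0
0,3,0,0,2,2
1,1,1,3,2,0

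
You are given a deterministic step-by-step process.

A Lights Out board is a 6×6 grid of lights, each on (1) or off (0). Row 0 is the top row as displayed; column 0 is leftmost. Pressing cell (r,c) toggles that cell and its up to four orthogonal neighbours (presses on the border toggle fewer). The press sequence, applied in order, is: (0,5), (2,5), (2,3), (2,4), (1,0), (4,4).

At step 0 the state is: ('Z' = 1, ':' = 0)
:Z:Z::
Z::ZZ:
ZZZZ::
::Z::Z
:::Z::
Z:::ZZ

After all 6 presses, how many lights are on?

0) :Z:Z::
Z::ZZ:
ZZZZ::
::Z::Z
:::Z::
Z:::ZZ
1) :Z:ZZZ
Z::ZZZ
ZZZZ::
::Z::Z
:::Z::
Z:::ZZ
2) :Z:ZZZ
Z::ZZ:
ZZZZZZ
::Z:::
:::Z::
Z:::ZZ
3) :Z:ZZZ
Z:::Z:
ZZ:::Z
::ZZ::
:::Z::
Z:::ZZ
4) :Z:ZZZ
Z:::::
ZZ:ZZ:
::ZZZ:
:::Z::
Z:::ZZ
5) ZZ:ZZZ
:Z::::
:Z:ZZ:
::ZZZ:
:::Z::
Z:::ZZ
6) ZZ:ZZZ
:Z::::
:Z:ZZ:
::ZZ::
::::ZZ
Z::::Z

15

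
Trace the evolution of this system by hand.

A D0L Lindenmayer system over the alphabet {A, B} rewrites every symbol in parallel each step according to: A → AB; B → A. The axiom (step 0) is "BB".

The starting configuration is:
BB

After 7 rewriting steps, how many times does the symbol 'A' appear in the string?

step 0: BB
step 1: AA
step 2: ABAB
step 3: ABAABA
step 4: ABAABABAAB
step 5: ABAABABAABAABABA
step 6: ABAABABAABAABABAABABAABAAB
step 7: ABAABABAABAABABAABABAABAABABAABAABABAABABA

26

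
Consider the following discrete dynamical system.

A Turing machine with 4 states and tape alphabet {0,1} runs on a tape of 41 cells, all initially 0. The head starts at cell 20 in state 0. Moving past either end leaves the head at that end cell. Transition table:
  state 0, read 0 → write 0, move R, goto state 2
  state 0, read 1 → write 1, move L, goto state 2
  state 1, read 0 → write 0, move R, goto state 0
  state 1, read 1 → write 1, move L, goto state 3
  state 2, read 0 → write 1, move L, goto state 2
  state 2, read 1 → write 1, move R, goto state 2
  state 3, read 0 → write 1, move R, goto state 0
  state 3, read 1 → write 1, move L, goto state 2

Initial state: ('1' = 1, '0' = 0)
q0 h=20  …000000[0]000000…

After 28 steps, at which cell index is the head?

5

[0] q0 h=20  …000000[0]000000…
[1] q2 h=21  …000000[0]000000…
[2] q2 h=20  …000000[0]100000…
[3] q2 h=19  …000000[0]110000…
[4] q2 h=18  …000000[0]111000…
[5] q2 h=17  …000000[0]111100…
[6] q2 h=16  …000000[0]111110…
[7] q2 h=15  …000000[0]111111…
[8] q2 h=14  …000000[0]111111…
[9] q2 h=13  …000000[0]111111…
[10] q2 h=12  …000000[0]111111…
[11] q2 h=11  …000000[0]111111…
[12] q2 h=10  …000000[0]111111…
[13] q2 h= 9  …000000[0]111111…
[14] q2 h= 8  …000000[0]111111…
[15] q2 h= 7  …000000[0]111111…
[16] q2 h= 6  |000000[0]111111…
[17] q2 h= 5  |00000[0]111111…
[18] q2 h= 4  |0000[0]111111…
[19] q2 h= 3  |000[0]111111…
[20] q2 h= 2  |00[0]111111…
[21] q2 h= 1  |0[0]111111…
[22] q2 h= 0  |[0]111111…
[23] q2 h= 0  |[1]111111…
[24] q2 h= 1  |1[1]111111…
[25] q2 h= 2  |11[1]111111…
[26] q2 h= 3  |111[1]111111…
[27] q2 h= 4  |1111[1]111111…
[28] q2 h= 5  |11111[1]111111…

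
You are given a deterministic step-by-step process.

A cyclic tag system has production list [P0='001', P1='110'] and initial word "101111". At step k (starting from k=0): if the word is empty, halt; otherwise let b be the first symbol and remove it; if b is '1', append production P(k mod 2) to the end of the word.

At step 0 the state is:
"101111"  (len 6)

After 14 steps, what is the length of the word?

[0] "101111"  (len 6)
[1] "01111001"  (len 8)
[2] "1111001"  (len 7)
[3] "111001001"  (len 9)
[4] "11001001110"  (len 11)
[5] "1001001110001"  (len 13)
[6] "001001110001110"  (len 15)
[7] "01001110001110"  (len 14)
[8] "1001110001110"  (len 13)
[9] "001110001110001"  (len 15)
[10] "01110001110001"  (len 14)
[11] "1110001110001"  (len 13)
[12] "110001110001110"  (len 15)
[13] "10001110001110001"  (len 17)
[14] "0001110001110001110"  (len 19)

19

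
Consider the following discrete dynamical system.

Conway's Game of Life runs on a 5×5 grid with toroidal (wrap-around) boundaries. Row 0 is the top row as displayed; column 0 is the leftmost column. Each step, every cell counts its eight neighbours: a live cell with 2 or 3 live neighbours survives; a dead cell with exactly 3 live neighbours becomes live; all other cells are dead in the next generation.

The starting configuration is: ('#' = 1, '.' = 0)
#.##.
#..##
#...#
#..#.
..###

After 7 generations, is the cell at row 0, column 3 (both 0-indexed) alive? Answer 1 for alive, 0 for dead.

0) #.##.
#..##
#...#
#..#.
..###
1) #....
..#..
.#...
###..
#....
2) .#...
.#...
#....
#.#..
#...#
3) .#...
##...
#....
#....
#...#
4) .#..#
##...
#...#
##...
##..#
5) ..#.#
.#...
....#
.....
..#.#
6) ###..
#..#.
.....
...#.
.....
7) ###.#
#.#.#
....#
.....
.##..

0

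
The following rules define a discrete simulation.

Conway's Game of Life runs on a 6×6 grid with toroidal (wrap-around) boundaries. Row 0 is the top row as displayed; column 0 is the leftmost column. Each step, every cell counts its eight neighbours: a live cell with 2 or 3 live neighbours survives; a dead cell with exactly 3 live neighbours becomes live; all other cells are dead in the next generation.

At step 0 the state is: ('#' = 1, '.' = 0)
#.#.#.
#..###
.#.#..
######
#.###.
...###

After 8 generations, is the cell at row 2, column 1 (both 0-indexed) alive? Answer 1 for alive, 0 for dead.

0) #.#.#.
#..###
.#.#..
######
#.###.
...###
1) ###...
#.....
......
......
......
#.....
2) #....#
#.....
......
......
......
#.....
3) ##...#
#....#
......
......
......
#....#
4) .#..#.
.#...#
......
......
......
.#...#
5) .##.##
#.....
......
......
......
#.....
6) .#...#
##...#
......
......
......
##...#
7) ..#.#.
.#...#
#.....
......
#.....
.#...#
8) .##.##
##...#
#.....
......
#.....
##...#

0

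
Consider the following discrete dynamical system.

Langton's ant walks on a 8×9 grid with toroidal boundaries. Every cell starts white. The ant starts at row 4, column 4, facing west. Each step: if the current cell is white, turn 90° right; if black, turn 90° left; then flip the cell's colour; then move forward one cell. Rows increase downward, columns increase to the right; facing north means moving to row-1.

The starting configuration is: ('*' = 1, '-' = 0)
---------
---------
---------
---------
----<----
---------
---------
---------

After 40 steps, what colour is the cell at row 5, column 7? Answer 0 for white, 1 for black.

step 0: ---------
---------
---------
---------
----<----
---------
---------
---------
step 1: ---------
---------
---------
----^----
----*----
---------
---------
---------
step 2: ---------
---------
---------
----*>---
----*----
---------
---------
---------
step 3: ---------
---------
---------
----**---
----*v---
---------
---------
---------
step 4: ---------
---------
---------
----**---
----<*---
---------
---------
---------
step 5: ---------
---------
---------
----**---
-----*---
----v----
---------
---------
step 6: ---------
---------
---------
----**---
-----*---
---<*----
---------
---------
step 7: ---------
---------
---------
----**---
---^-*---
---**----
---------
---------
step 8: ---------
---------
---------
----**---
---*>*---
---**----
---------
---------
step 9: ---------
---------
---------
----**---
---***---
---*v----
---------
---------
step 10: ---------
---------
---------
----**---
---***---
---*->---
---------
---------
step 11: ---------
---------
---------
----**---
---***---
---*-*---
-----v---
---------
step 12: ---------
---------
---------
----**---
---***---
---*-*---
----<*---
---------
step 13: ---------
---------
---------
----**---
---***---
---*^*---
----**---
---------
step 14: ---------
---------
---------
----**---
---***---
---**>---
----**---
---------
step 15: ---------
---------
---------
----**---
---**^---
---**----
----**---
---------
step 16: ---------
---------
---------
----**---
---*<----
---**----
----**---
---------
step 17: ---------
---------
---------
----**---
---*-----
---*v----
----**---
---------
step 18: ---------
---------
---------
----**---
---*-----
---*->---
----**---
---------
step 19: ---------
---------
---------
----**---
---*-----
---*-*---
----*v---
---------
step 20: ---------
---------
---------
----**---
---*-----
---*-*---
----*->--
---------
step 21: ---------
---------
---------
----**---
---*-----
---*-*---
----*-*--
------v--
step 22: ---------
---------
---------
----**---
---*-----
---*-*---
----*-*--
-----<*--
step 23: ---------
---------
---------
----**---
---*-----
---*-*---
----*^*--
-----**--
step 24: ---------
---------
---------
----**---
---*-----
---*-*---
----**>--
-----**--
step 25: ---------
---------
---------
----**---
---*-----
---*-*^--
----**---
-----**--
step 26: ---------
---------
---------
----**---
---*-----
---*-**>-
----**---
-----**--
step 27: ---------
---------
---------
----**---
---*-----
---*-***-
----**-v-
-----**--
step 28: ---------
---------
---------
----**---
---*-----
---*-***-
----**<*-
-----**--
step 29: ---------
---------
---------
----**---
---*-----
---*-*^*-
----****-
-----**--
step 30: ---------
---------
---------
----**---
---*-----
---*-<-*-
----****-
-----**--
step 31: ---------
---------
---------
----**---
---*-----
---*---*-
----*v**-
-----**--
step 32: ---------
---------
---------
----**---
---*-----
---*---*-
----*->*-
-----**--
step 33: ---------
---------
---------
----**---
---*-----
---*--^*-
----*--*-
-----**--
step 34: ---------
---------
---------
----**---
---*-----
---*--*>-
----*--*-
-----**--
step 35: ---------
---------
---------
----**---
---*---^-
---*--*--
----*--*-
-----**--
step 36: ---------
---------
---------
----**---
---*---*>
---*--*--
----*--*-
-----**--
step 37: ---------
---------
---------
----**---
---*---**
---*--*-v
----*--*-
-----**--
step 38: ---------
---------
---------
----**---
---*---**
---*--*<*
----*--*-
-----**--
step 39: ---------
---------
---------
----**---
---*---^*
---*--***
----*--*-
-----**--
step 40: ---------
---------
---------
----**---
---*--<-*
---*--***
----*--*-
-----**--

1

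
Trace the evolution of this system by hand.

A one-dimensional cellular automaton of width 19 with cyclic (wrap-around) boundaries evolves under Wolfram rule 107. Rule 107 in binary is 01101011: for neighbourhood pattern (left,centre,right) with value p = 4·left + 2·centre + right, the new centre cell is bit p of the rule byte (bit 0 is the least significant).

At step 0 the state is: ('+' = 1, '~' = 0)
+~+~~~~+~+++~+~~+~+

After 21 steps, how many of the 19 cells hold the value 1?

9

gen 0: +~+~~~~+~+++~+~~+~+
gen 1: ++~~+++~++~++~~+~++
gen 2: ~+~++~+++++++~+~++~
gen 3: +~+++++~~~~~++~+++~
gen 4: ~++~~~+~++++++++~++
gen 5: +++~++~++~~~~~~++++
gen 6: ~~+++++++~++++++~~~
gen 7: +++~~~~~+++~~~~+~++
gen 8: ~~+~+++++~+~+++~++~
gen 9: ++~++~~~++~++~++++~
gen 10: +++++~+++++++++~~++
gen 11: ~~~~+++~~~~~~~+~++~
gen 12: +++++~+~++++++~+++~
gen 13: +~~~++~++~~~~+++~++
gen 14: +~+++++++~++++~+++~
gen 15: ~++~~~~~+++~~+++~++
gen 16: +++~+++++~+~++~++++
gen 17: ~~+++~~~++~+++++~~~
gen 18: +++~+~++++++~~~+~++
gen 19: ~~++~++~~~~+~++~++~
gen 20: +++++++~+++~++++++~
gen 21: +~~~~~+++~+++~~~~++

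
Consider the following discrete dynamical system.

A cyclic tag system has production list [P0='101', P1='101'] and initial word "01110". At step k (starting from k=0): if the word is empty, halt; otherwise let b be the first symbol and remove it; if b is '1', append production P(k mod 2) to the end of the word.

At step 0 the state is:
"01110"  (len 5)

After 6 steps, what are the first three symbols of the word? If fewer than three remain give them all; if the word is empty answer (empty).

011

step 0: "01110"  (len 5)
step 1: "1110"  (len 4)
step 2: "110101"  (len 6)
step 3: "10101101"  (len 8)
step 4: "0101101101"  (len 10)
step 5: "101101101"  (len 9)
step 6: "01101101101"  (len 11)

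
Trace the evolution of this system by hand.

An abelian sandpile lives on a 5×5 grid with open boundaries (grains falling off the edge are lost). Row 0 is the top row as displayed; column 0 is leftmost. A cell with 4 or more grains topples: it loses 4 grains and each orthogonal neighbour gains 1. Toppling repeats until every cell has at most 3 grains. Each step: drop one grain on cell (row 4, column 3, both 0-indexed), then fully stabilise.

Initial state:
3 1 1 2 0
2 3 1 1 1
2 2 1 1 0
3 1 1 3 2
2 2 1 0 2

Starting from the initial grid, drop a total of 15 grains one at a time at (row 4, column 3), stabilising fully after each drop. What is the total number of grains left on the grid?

k=0  3 1 1 2 0
2 3 1 1 1
2 2 1 1 0
3 1 1 3 2
2 2 1 0 2
k=1  3 1 1 2 0
2 3 1 1 1
2 2 1 1 0
3 1 1 3 2
2 2 1 1 2
k=2  3 1 1 2 0
2 3 1 1 1
2 2 1 1 0
3 1 1 3 2
2 2 1 2 2
k=3  3 1 1 2 0
2 3 1 1 1
2 2 1 1 0
3 1 1 3 2
2 2 1 3 2
k=4  3 1 1 2 0
2 3 1 1 1
2 2 1 2 0
3 1 2 0 3
2 2 2 1 3
k=5  3 1 1 2 0
2 3 1 1 1
2 2 1 2 0
3 1 2 0 3
2 2 2 2 3
k=6  3 1 1 2 0
2 3 1 1 1
2 2 1 2 0
3 1 2 0 3
2 2 2 3 3
k=7  3 1 1 2 0
2 3 1 1 1
2 2 1 2 1
3 1 2 2 0
2 2 3 1 1
k=8  3 1 1 2 0
2 3 1 1 1
2 2 1 2 1
3 1 2 2 0
2 2 3 2 1
k=9  3 1 1 2 0
2 3 1 1 1
2 2 1 2 1
3 1 2 2 0
2 2 3 3 1
k=10  3 1 1 2 0
2 3 1 1 1
2 2 1 2 1
3 1 3 3 0
2 3 0 1 2
k=11  3 1 1 2 0
2 3 1 1 1
2 2 1 2 1
3 1 3 3 0
2 3 0 2 2
k=12  3 1 1 2 0
2 3 1 1 1
2 2 1 2 1
3 1 3 3 0
2 3 0 3 2
k=13  3 1 1 2 0
2 3 1 1 1
2 2 2 3 1
3 2 0 1 1
2 3 2 1 3
k=14  3 1 1 2 0
2 3 1 1 1
2 2 2 3 1
3 2 0 1 1
2 3 2 2 3
k=15  3 1 1 2 0
2 3 1 1 1
2 2 2 3 1
3 2 0 1 1
2 3 2 3 3

45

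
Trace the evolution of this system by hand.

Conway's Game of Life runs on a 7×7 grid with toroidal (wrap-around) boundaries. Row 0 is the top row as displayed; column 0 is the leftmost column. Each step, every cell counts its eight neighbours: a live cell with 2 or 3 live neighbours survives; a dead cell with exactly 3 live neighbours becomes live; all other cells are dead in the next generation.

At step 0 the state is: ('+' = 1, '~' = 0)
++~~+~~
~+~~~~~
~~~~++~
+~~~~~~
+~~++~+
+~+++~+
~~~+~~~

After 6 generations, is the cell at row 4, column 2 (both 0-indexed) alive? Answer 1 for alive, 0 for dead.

1

k=0  ++~~+~~
~+~~~~~
~~~~++~
+~~~~~~
+~~++~+
+~+++~+
~~~+~~~
k=1  +++~~~~
++~~++~
~~~~~~~
+~~+~~~
~~+~+~~
+++~~~+
~~~~~++
k=2  ~~+~+~~
+~+~~~+
++~~+~+
~~~+~~~
~~+~~~+
++++~~+
~~~~~+~
k=3  ~+~+~++
~~+~~~+
~+++~++
~+++~++
~~~~~~+
++++~++
+~~~+++
k=4  ~+++~~~
~~~~~~~
~~~~~~~
~+~+~~~
~~~~~~~
~+++~~~
~~~~~~~
k=5  ~~+~~~~
~~+~~~~
~~~~~~~
~~~~~~~
~+~+~~~
~~+~~~~
~~~~~~~
k=6  ~~~~~~~
~~~~~~~
~~~~~~~
~~~~~~~
~~+~~~~
~~+~~~~
~~~~~~~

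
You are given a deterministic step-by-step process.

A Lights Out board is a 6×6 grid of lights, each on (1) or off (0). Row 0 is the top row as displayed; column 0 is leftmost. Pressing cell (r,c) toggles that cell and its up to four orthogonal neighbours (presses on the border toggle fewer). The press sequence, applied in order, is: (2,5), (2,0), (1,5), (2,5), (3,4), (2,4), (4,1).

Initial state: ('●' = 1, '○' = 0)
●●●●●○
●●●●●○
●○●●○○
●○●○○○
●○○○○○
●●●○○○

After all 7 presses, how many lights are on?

22

t=0: ●●●●●○
●●●●●○
●○●●○○
●○●○○○
●○○○○○
●●●○○○
t=1: ●●●●●○
●●●●●●
●○●●●●
●○●○○●
●○○○○○
●●●○○○
t=2: ●●●●●○
○●●●●●
○●●●●●
○○●○○●
●○○○○○
●●●○○○
t=3: ●●●●●●
○●●●○○
○●●●●○
○○●○○●
●○○○○○
●●●○○○
t=4: ●●●●●●
○●●●○●
○●●●○●
○○●○○○
●○○○○○
●●●○○○
t=5: ●●●●●●
○●●●○●
○●●●●●
○○●●●●
●○○○●○
●●●○○○
t=6: ●●●●●●
○●●●●●
○●●○○○
○○●●○●
●○○○●○
●●●○○○
t=7: ●●●●●●
○●●●●●
○●●○○○
○●●●○●
○●●○●○
●○●○○○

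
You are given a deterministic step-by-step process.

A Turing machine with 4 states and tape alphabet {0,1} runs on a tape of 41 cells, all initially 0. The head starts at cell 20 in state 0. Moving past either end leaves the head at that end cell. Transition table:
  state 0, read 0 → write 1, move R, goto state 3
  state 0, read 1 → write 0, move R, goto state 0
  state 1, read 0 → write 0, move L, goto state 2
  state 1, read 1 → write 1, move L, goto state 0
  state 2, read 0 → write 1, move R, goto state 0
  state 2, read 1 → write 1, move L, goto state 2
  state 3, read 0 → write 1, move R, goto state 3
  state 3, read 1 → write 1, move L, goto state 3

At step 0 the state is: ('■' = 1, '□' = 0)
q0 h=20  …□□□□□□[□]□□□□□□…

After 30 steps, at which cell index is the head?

31

t=0: q0 h=20  …□□□□□□[□]□□□□□□…
t=1: q3 h=21  …□□□□□■[□]□□□□□□…
t=2: q3 h=22  …□□□□■■[□]□□□□□□…
t=3: q3 h=23  …□□□■■■[□]□□□□□□…
t=4: q3 h=24  …□□■■■■[□]□□□□□□…
t=5: q3 h=25  …□■■■■■[□]□□□□□□…
t=6: q3 h=26  …■■■■■■[□]□□□□□□…
t=7: q3 h=27  …■■■■■■[□]□□□□□□…
t=8: q3 h=28  …■■■■■■[□]□□□□□□…
t=9: q3 h=29  …■■■■■■[□]□□□□□□…
t=10: q3 h=30  …■■■■■■[□]□□□□□□…
t=11: q3 h=31  …■■■■■■[□]□□□□□□…
t=12: q3 h=32  …■■■■■■[□]□□□□□□…
t=13: q3 h=33  …■■■■■■[□]□□□□□□…
t=14: q3 h=34  …■■■■■■[□]□□□□□□|
t=15: q3 h=35  …■■■■■■[□]□□□□□|
t=16: q3 h=36  …■■■■■■[□]□□□□|
t=17: q3 h=37  …■■■■■■[□]□□□|
t=18: q3 h=38  …■■■■■■[□]□□|
t=19: q3 h=39  …■■■■■■[□]□|
t=20: q3 h=40  …■■■■■■[□]|
t=21: q3 h=40  …■■■■■■[■]|
t=22: q3 h=39  …■■■■■■[■]■|
t=23: q3 h=38  …■■■■■■[■]■■|
t=24: q3 h=37  …■■■■■■[■]■■■|
t=25: q3 h=36  …■■■■■■[■]■■■■|
t=26: q3 h=35  …■■■■■■[■]■■■■■|
t=27: q3 h=34  …■■■■■■[■]■■■■■■|
t=28: q3 h=33  …■■■■■■[■]■■■■■■…
t=29: q3 h=32  …■■■■■■[■]■■■■■■…
t=30: q3 h=31  …■■■■■■[■]■■■■■■…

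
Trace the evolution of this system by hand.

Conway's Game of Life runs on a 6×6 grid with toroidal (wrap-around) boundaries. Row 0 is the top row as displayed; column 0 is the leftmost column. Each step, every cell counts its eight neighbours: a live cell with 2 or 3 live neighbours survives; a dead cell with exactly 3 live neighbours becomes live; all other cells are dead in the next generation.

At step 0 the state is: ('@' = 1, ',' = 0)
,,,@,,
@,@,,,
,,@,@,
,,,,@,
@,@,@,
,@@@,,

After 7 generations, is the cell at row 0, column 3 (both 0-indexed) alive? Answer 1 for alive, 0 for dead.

1

0) ,,,@,,
@,@,,,
,,@,@,
,,,,@,
@,@,@,
,@@@,,
1) ,,,@,,
,@@,,,
,@,,,@
,@,,@,
,,@,@@
,@,,@,
2) ,@,@,,
@@@,,,
,@,,,,
,@@@@,
@@@,@@
,,@,@@
3) ,,,@@@
@,,,,,
,,,,,,
,,,,@,
,,,,,,
,,,,,,
4) ,,,,@@
,,,,@@
,,,,,,
,,,,,,
,,,,,,
,,,,@,
5) ,,,@,,
,,,,@@
,,,,,,
,,,,,,
,,,,,,
,,,,@@
6) ,,,@,,
,,,,@,
,,,,,,
,,,,,,
,,,,,,
,,,,@,
7) ,,,@@,
,,,,,,
,,,,,,
,,,,,,
,,,,,,
,,,,,,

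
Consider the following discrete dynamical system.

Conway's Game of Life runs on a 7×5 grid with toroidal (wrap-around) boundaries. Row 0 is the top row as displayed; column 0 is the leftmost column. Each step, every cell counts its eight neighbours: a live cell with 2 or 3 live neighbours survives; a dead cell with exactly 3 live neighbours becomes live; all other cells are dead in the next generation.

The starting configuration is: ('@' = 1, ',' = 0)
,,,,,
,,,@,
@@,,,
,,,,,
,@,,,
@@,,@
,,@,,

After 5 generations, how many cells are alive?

k=0  ,,,,,
,,,@,
@@,,,
,,,,,
,@,,,
@@,,@
,,@,,
k=1  ,,,,,
,,,,,
,,,,,
@@,,,
,@,,,
@@@,,
@@,,,
k=2  ,,,,,
,,,,,
,,,,,
@@,,,
,,,,,
,,@,,
@,@,,
k=3  ,,,,,
,,,,,
,,,,,
,,,,,
,@,,,
,@,,,
,@,,,
k=4  ,,,,,
,,,,,
,,,,,
,,,,,
,,,,,
@@@,,
,,,,,
k=5  ,,,,,
,,,,,
,,,,,
,,,,,
,@,,,
,@,,,
,@,,,

3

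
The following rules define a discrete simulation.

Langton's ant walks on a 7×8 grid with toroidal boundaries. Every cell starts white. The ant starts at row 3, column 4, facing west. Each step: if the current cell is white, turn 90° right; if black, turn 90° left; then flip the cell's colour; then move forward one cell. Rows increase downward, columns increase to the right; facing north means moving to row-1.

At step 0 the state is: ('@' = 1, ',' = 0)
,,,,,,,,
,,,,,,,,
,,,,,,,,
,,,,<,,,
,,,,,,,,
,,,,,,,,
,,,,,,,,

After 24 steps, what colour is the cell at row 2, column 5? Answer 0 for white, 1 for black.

t=0: ,,,,,,,,
,,,,,,,,
,,,,,,,,
,,,,<,,,
,,,,,,,,
,,,,,,,,
,,,,,,,,
t=1: ,,,,,,,,
,,,,,,,,
,,,,^,,,
,,,,@,,,
,,,,,,,,
,,,,,,,,
,,,,,,,,
t=2: ,,,,,,,,
,,,,,,,,
,,,,@>,,
,,,,@,,,
,,,,,,,,
,,,,,,,,
,,,,,,,,
t=3: ,,,,,,,,
,,,,,,,,
,,,,@@,,
,,,,@v,,
,,,,,,,,
,,,,,,,,
,,,,,,,,
t=4: ,,,,,,,,
,,,,,,,,
,,,,@@,,
,,,,<@,,
,,,,,,,,
,,,,,,,,
,,,,,,,,
t=5: ,,,,,,,,
,,,,,,,,
,,,,@@,,
,,,,,@,,
,,,,v,,,
,,,,,,,,
,,,,,,,,
t=6: ,,,,,,,,
,,,,,,,,
,,,,@@,,
,,,,,@,,
,,,<@,,,
,,,,,,,,
,,,,,,,,
t=7: ,,,,,,,,
,,,,,,,,
,,,,@@,,
,,,^,@,,
,,,@@,,,
,,,,,,,,
,,,,,,,,
t=8: ,,,,,,,,
,,,,,,,,
,,,,@@,,
,,,@>@,,
,,,@@,,,
,,,,,,,,
,,,,,,,,
t=9: ,,,,,,,,
,,,,,,,,
,,,,@@,,
,,,@@@,,
,,,@v,,,
,,,,,,,,
,,,,,,,,
t=10: ,,,,,,,,
,,,,,,,,
,,,,@@,,
,,,@@@,,
,,,@,>,,
,,,,,,,,
,,,,,,,,
t=11: ,,,,,,,,
,,,,,,,,
,,,,@@,,
,,,@@@,,
,,,@,@,,
,,,,,v,,
,,,,,,,,
t=12: ,,,,,,,,
,,,,,,,,
,,,,@@,,
,,,@@@,,
,,,@,@,,
,,,,<@,,
,,,,,,,,
t=13: ,,,,,,,,
,,,,,,,,
,,,,@@,,
,,,@@@,,
,,,@^@,,
,,,,@@,,
,,,,,,,,
t=14: ,,,,,,,,
,,,,,,,,
,,,,@@,,
,,,@@@,,
,,,@@>,,
,,,,@@,,
,,,,,,,,
t=15: ,,,,,,,,
,,,,,,,,
,,,,@@,,
,,,@@^,,
,,,@@,,,
,,,,@@,,
,,,,,,,,
t=16: ,,,,,,,,
,,,,,,,,
,,,,@@,,
,,,@<,,,
,,,@@,,,
,,,,@@,,
,,,,,,,,
t=17: ,,,,,,,,
,,,,,,,,
,,,,@@,,
,,,@,,,,
,,,@v,,,
,,,,@@,,
,,,,,,,,
t=18: ,,,,,,,,
,,,,,,,,
,,,,@@,,
,,,@,,,,
,,,@,>,,
,,,,@@,,
,,,,,,,,
t=19: ,,,,,,,,
,,,,,,,,
,,,,@@,,
,,,@,,,,
,,,@,@,,
,,,,@v,,
,,,,,,,,
t=20: ,,,,,,,,
,,,,,,,,
,,,,@@,,
,,,@,,,,
,,,@,@,,
,,,,@,>,
,,,,,,,,
t=21: ,,,,,,,,
,,,,,,,,
,,,,@@,,
,,,@,,,,
,,,@,@,,
,,,,@,@,
,,,,,,v,
t=22: ,,,,,,,,
,,,,,,,,
,,,,@@,,
,,,@,,,,
,,,@,@,,
,,,,@,@,
,,,,,<@,
t=23: ,,,,,,,,
,,,,,,,,
,,,,@@,,
,,,@,,,,
,,,@,@,,
,,,,@^@,
,,,,,@@,
t=24: ,,,,,,,,
,,,,,,,,
,,,,@@,,
,,,@,,,,
,,,@,@,,
,,,,@@>,
,,,,,@@,

1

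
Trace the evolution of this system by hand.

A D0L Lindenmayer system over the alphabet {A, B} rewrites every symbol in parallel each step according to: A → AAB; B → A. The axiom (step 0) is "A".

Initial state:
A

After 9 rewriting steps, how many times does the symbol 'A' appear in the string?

[0] A
[1] AAB
[2] AABAABA
[3] AABAABAAABAABAAAB
[4] AABAABAAABAABAAABAABAABAAABAABAAABAABAABA
[5] AABAABAAABAABAAABAABAABAAABAABAAABAABAABAAABAABAAABAABAAABAABAABAAABAABAAABAABAABAAABAABAAABAABAAAB
[6] AABAABAAABAABAAABAABAABAAABAABAAABAABAABAAABAABAAABAABAAAB…AABAABAAABAABAAABAABAABAAABAABAAABAABAABAAABAABAAABAABAABA  (len 239)
[7] AABAABAAABAABAAABAABAABAAABAABAAABAABAABAAABAABAAABAABAAAB…AABAABAAABAABAAABAABAABAAABAABAAABAABAABAAABAABAAABAABAAAB  (len 577)
[8] AABAABAAABAABAAABAABAABAAABAABAAABAABAABAAABAABAAABAABAAAB…AABAABAAABAABAAABAABAABAAABAABAAABAABAABAAABAABAAABAABAABA  (len 1393)
[9] AABAABAAABAABAAABAABAABAAABAABAAABAABAABAAABAABAAABAABAAAB…AABAABAAABAABAAABAABAABAAABAABAAABAABAABAAABAABAAABAABAAAB  (len 3363)

2378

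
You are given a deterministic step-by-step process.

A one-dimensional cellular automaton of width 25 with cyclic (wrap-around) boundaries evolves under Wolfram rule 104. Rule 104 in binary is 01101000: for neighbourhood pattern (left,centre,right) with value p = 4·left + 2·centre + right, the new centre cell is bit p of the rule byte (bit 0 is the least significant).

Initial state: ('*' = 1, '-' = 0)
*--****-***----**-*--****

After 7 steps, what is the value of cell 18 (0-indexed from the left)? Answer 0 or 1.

step 0: *--****-***----**-*--****
step 1: *--*--***-*----***---*---
step 2: ------*-**-----*-*-------
step 3: -------***------*--------
step 4: -------*-*---------------
step 5: --------*----------------
step 6: -------------------------
step 7: -------------------------

0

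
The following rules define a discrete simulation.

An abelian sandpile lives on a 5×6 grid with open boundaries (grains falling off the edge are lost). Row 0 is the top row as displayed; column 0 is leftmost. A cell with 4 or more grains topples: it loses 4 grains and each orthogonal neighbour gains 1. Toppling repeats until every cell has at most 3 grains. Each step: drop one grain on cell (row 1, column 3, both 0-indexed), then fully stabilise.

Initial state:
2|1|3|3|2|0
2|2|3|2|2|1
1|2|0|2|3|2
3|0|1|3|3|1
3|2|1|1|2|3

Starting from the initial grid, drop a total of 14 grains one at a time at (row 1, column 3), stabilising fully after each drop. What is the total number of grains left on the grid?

0) 2|1|3|3|2|0
2|2|3|2|2|1
1|2|0|2|3|2
3|0|1|3|3|1
3|2|1|1|2|3
1) 2|1|3|3|2|0
2|2|3|3|2|1
1|2|0|2|3|2
3|0|1|3|3|1
3|2|1|1|2|3
2) 2|2|1|1|3|0
2|3|1|2|3|1
1|2|1|3|3|2
3|0|1|3|3|1
3|2|1|1|2|3
3) 2|2|1|1|3|0
2|3|1|3|3|1
1|2|1|3|3|2
3|0|1|3|3|1
3|2|1|1|2|3
4) 2|2|1|3|0|1
2|3|2|2|2|2
1|2|2|2|2|3
3|0|2|1|1|2
3|2|1|2|3|3
5) 2|2|1|3|0|1
2|3|2|3|2|2
1|2|2|2|2|3
3|0|2|1|1|2
3|2|1|2|3|3
6) 2|2|2|0|1|1
2|3|3|1|3|2
1|2|2|3|2|3
3|0|2|1|1|2
3|2|1|2|3|3
7) 2|2|2|0|1|1
2|3|3|2|3|2
1|2|2|3|2|3
3|0|2|1|1|2
3|2|1|2|3|3
8) 2|2|2|0|1|1
2|3|3|3|3|2
1|2|2|3|2|3
3|0|2|1|1|2
3|2|1|2|3|3
9) 2|3|3|1|2|2
3|1|2|3|2|0
2|0|1|2|1|1
3|1|3|2|2|3
3|2|1|2|3|3
10) 2|3|3|2|2|2
3|1|3|0|3|0
2|0|1|3|1|1
3|1|3|2|2|3
3|2|1|2|3|3
11) 2|3|3|2|2|2
3|1|3|1|3|0
2|0|1|3|1|1
3|1|3|2|2|3
3|2|1|2|3|3
12) 2|3|3|2|2|2
3|1|3|2|3|0
2|0|1|3|1|1
3|1|3|2|2|3
3|2|1|2|3|3
13) 2|3|3|2|2|2
3|1|3|3|3|0
2|0|1|3|1|1
3|1|3|2|2|3
3|2|1|2|3|3
14) 3|0|2|2|0|3
3|3|2|0|2|1
2|0|3|1|3|1
3|1|3|3|2|3
3|2|1|2|3|3

60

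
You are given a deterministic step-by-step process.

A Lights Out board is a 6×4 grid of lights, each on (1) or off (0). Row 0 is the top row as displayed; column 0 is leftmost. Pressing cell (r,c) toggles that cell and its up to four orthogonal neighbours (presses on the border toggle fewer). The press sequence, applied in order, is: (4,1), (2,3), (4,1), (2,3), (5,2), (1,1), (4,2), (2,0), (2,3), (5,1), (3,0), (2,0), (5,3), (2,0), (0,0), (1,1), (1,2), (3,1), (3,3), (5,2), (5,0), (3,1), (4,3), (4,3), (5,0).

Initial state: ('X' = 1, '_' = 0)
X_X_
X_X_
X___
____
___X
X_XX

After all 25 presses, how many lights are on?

step 0: X_X_
X_X_
X___
____
___X
X_XX
step 1: X_X_
X_X_
X___
_X__
XXXX
XXXX
step 2: X_X_
X_XX
X_XX
_X_X
XXXX
XXXX
step 3: X_X_
X_XX
X_XX
___X
___X
X_XX
step 4: X_X_
X_X_
X___
____
___X
X_XX
step 5: X_X_
X_X_
X___
____
__XX
XX__
step 6: XXX_
_X__
XX__
____
__XX
XX__
step 7: XXX_
_X__
XX__
__X_
_X__
XXX_
step 8: XXX_
XX__
____
X_X_
_X__
XXX_
step 9: XXX_
XX_X
__XX
X_XX
_X__
XXX_
step 10: XXX_
XX_X
__XX
X_XX
____
____
step 11: XXX_
XX_X
X_XX
_XXX
X___
____
step 12: XXX_
_X_X
_XXX
XXXX
X___
____
step 13: XXX_
_X_X
_XXX
XXXX
X__X
__XX
step 14: XXX_
XX_X
X_XX
_XXX
X__X
__XX
step 15: __X_
_X_X
X_XX
_XXX
X__X
__XX
step 16: _XX_
X_XX
XXXX
_XXX
X__X
__XX
step 17: _X__
XX__
XX_X
_XXX
X__X
__XX
step 18: _X__
XX__
X__X
X__X
XX_X
__XX
step 19: _X__
XX__
X___
X_X_
XX__
__XX
step 20: _X__
XX__
X___
X_X_
XXX_
_X__
step 21: _X__
XX__
X___
X_X_
_XX_
X___
step 22: _X__
XX__
XX__
_X__
__X_
X___
step 23: _X__
XX__
XX__
_X_X
___X
X__X
step 24: _X__
XX__
XX__
_X__
__X_
X___
step 25: _X__
XX__
XX__
_X__
X_X_
_X__

9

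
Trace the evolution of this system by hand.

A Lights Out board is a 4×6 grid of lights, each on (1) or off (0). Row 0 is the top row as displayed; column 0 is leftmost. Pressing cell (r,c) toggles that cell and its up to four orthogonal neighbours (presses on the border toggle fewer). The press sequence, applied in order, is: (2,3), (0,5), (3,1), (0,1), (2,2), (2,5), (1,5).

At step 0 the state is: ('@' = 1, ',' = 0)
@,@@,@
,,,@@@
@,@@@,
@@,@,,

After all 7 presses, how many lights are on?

0) @,@@,@
,,,@@@
@,@@@,
@@,@,,
1) @,@@,@
,,,,@@
@,,,,,
@@,,,,
2) @,@@@,
,,,,@,
@,,,,,
@@,,,,
3) @,@@@,
,,,,@,
@@,,,,
,,@,,,
4) ,@,@@,
,@,,@,
@@,,,,
,,@,,,
5) ,@,@@,
,@@,@,
@,@@,,
,,,,,,
6) ,@,@@,
,@@,@@
@,@@@@
,,,,,@
7) ,@,@@@
,@@,,,
@,@@@,
,,,,,@

11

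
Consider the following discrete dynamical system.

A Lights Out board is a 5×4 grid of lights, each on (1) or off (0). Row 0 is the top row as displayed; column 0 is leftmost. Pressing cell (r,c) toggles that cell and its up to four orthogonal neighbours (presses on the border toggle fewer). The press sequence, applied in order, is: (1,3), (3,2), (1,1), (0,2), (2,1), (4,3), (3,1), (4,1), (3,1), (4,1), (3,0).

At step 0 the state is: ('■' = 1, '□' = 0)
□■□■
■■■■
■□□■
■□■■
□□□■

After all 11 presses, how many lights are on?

t=0: □■□■
■■■■
■□□■
■□■■
□□□■
t=1: □■□□
■■□□
■□□□
■□■■
□□□■
t=2: □■□□
■■□□
■□■□
■■□□
□□■■
t=3: □□□□
□□■□
■■■□
■■□□
□□■■
t=4: □■■■
□□□□
■■■□
■■□□
□□■■
t=5: □■■■
□■□□
□□□□
■□□□
□□■■
t=6: □■■■
□■□□
□□□□
■□□■
□□□□
t=7: □■■■
□■□□
□■□□
□■■■
□■□□
t=8: □■■■
□■□□
□■□□
□□■■
■□■□
t=9: □■■■
□■□□
□□□□
■■□■
■■■□
t=10: □■■■
□■□□
□□□□
■□□■
□□□□
t=11: □■■■
□■□□
■□□□
□■□■
■□□□

8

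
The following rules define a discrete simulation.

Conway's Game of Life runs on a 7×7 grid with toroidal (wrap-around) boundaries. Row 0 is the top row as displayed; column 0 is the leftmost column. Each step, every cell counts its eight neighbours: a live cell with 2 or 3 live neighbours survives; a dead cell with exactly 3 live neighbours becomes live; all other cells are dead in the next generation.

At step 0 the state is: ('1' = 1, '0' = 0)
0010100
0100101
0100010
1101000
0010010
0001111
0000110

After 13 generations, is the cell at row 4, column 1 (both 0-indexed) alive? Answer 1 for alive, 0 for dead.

1

step 0: 0010100
0100101
0100010
1101000
0010010
0001111
0000110
step 1: 0000100
1111100
0100111
1100101
1110010
0001001
0000001
step 2: 1110110
1110001
0000000
0001100
0011110
0110011
0000010
step 3: 0011110
0011011
1111000
0010010
0100001
0110001
0001000
step 4: 0000011
1000011
1000010
0001001
0100011
0110000
0100010
step 5: 0000100
1000100
1000110
0000100
0100011
0110011
1110011
step 6: 0001100
0001101
0001111
1000100
0110101
0000100
0011100
step 7: 0000000
0010001
1000001
1110000
1100100
0100100
0010010
step 8: 0000000
1000001
0010001
0010000
0001000
1111110
0000000
step 9: 0000000
1000001
1100001
0011000
0000000
0111100
0111100
step 10: 1111000
0100001
0110001
1110000
0100100
0100100
0100100
step 11: 0001000
0001001
0000001
0001000
0001000
1111110
0000100
step 12: 0001100
0000000
0000000
0000000
0100000
0110010
0100010
step 13: 0000100
0000000
0000000
0000000
0110000
1110000
0101010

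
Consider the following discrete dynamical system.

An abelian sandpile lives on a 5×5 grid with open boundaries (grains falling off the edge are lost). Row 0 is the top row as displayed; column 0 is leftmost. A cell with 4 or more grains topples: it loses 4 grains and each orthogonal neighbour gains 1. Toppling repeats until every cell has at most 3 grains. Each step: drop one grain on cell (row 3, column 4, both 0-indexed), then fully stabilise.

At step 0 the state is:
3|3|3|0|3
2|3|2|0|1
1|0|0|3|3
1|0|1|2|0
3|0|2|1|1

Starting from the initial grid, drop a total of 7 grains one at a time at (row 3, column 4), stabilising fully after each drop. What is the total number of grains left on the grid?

42

k=0  3|3|3|0|3
2|3|2|0|1
1|0|0|3|3
1|0|1|2|0
3|0|2|1|1
k=1  3|3|3|0|3
2|3|2|0|1
1|0|0|3|3
1|0|1|2|1
3|0|2|1|1
k=2  3|3|3|0|3
2|3|2|0|1
1|0|0|3|3
1|0|1|2|2
3|0|2|1|1
k=3  3|3|3|0|3
2|3|2|0|1
1|0|0|3|3
1|0|1|2|3
3|0|2|1|1
k=4  3|3|3|0|3
2|3|2|1|2
1|0|1|1|1
1|0|2|0|2
3|0|2|2|2
k=5  3|3|3|0|3
2|3|2|1|2
1|0|1|1|1
1|0|2|0|3
3|0|2|2|2
k=6  3|3|3|0|3
2|3|2|1|2
1|0|1|1|2
1|0|2|1|0
3|0|2|2|3
k=7  3|3|3|0|3
2|3|2|1|2
1|0|1|1|2
1|0|2|1|1
3|0|2|2|3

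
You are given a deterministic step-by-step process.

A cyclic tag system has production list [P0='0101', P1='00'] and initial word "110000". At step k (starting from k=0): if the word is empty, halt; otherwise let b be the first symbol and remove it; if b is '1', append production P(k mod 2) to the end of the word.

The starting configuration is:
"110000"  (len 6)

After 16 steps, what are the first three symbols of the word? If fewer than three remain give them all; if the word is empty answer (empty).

[0] "110000"  (len 6)
[1] "100000101"  (len 9)
[2] "0000010100"  (len 10)
[3] "000010100"  (len 9)
[4] "00010100"  (len 8)
[5] "0010100"  (len 7)
[6] "010100"  (len 6)
[7] "10100"  (len 5)
[8] "010000"  (len 6)
[9] "10000"  (len 5)
[10] "000000"  (len 6)
[11] "00000"  (len 5)
[12] "0000"  (len 4)
[13] "000"  (len 3)
[14] "00"  (len 2)
[15] "0"  (len 1)
[16] (halted — word empty)

(empty)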